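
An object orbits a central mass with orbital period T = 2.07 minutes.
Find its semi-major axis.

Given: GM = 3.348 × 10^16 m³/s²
T = 2.07 minutes = 124.2 s
GM = 3.348 × 10^16 m³/s²
Kepler's third law: a³ = GM T² / (4π²)
T² = 15425.6 s²
a³ = (3.348 × 10^16) × 15425.6 / (4π²) = 1.30818 × 10^19 m³
a = (a³)^(1/3) = 2.35626 × 10^6 m ≈ 2.356 Mm

Final answer: 2.356 Mm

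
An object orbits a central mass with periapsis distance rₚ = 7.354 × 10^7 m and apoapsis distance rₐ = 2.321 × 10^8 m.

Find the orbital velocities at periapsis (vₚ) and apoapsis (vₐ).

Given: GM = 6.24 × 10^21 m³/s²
rₚ = 7.354 × 10^7 m
rₐ = 2.321 × 10^8 m
GM = 6.24 × 10^21 m³/s²
a = (rₚ + rₐ)/2 = 1.5282 × 10^8 m
Vis-viva: v² = GM (2/r − 1/a)
vₚ² = 6.24 × 10^21 × (2.71961 × 10^-8 − 6.54365 × 10^-9) = 1.28871 × 10^14 m²/s²
vₚ = 1.13521 × 10^7 m/s ≈ 1.135 × 10^4 km/s
vₐ² = 6.24 × 10^21 × (8.61698 × 10^-9 − 6.54365 × 10^-9) = 1.29376 × 10^13 m²/s²
vₐ = 3.59688 × 10^6 m/s ≈ 3597 km/s

Final answer: vₚ = 1.135 × 10^4 km/s, vₐ = 3597 km/s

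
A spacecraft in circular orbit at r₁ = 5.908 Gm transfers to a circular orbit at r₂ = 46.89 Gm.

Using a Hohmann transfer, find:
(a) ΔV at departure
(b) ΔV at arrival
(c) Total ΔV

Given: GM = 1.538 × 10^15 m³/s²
r₁ = 5.908 Gm = 5.908 × 10^9 m
r₂ = 46.89 Gm = 4.689 × 10^10 m
GM = 1.538 × 10^15 m³/s²
Transfer ellipse: a_t = (r₁ + r₂)/2 = 2.6399 × 10^10 m
Circular speed at r₁: v₁ = √(GM/r₁) = 510.221 m/s
Transfer speed at r₁ (periapsis): v₁ₜ = √(GM(2/r₁ − 1/a_t)) = 679.993 m/s
(a) ΔV₁ = v₁ₜ − v₁ = 169.772 m/s ≈ 169.8 m/s
Circular speed at r₂: v₂ = √(GM/r₂) = 181.108 m/s
Transfer speed at r₂ (apoapsis): v₂ₜ = √(GM(2/r₂ − 1/a_t)) = 85.6771 m/s
(b) ΔV₂ = v₂ − v₂ₜ = 95.4311 m/s ≈ 95.43 m/s
(c) ΔV_total = ΔV₁ + ΔV₂ = 265.203 m/s ≈ 265.2 m/s

Final answer:
(a) ΔV₁ = 169.8 m/s
(b) ΔV₂ = 95.43 m/s
(c) ΔV_total = 265.2 m/s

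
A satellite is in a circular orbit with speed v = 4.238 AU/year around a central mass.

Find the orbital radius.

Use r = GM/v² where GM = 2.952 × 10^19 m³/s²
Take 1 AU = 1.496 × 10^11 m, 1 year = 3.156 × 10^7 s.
v = 4.238 AU/year = 20088.9 m/s
GM = 2.952 × 10^19 m³/s²
v² = 4.03563 × 10^8 m²/s²
r = GM/v² = (2.952 × 10^19) / (4.03563 × 10^8) = 7.31485 × 10^10 m ≈ 0.489 AU

Final answer: 0.489 AU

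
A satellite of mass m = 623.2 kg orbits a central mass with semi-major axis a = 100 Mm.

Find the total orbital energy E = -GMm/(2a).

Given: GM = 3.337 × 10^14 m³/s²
a = 100 Mm = 1 × 10^8 m
GM = 3.337 × 10^14 m³/s²
2a = 2 × 10^8 m
GMm = 3.337 × 10^14 × 623.2 = 2.07962 × 10^17 m³·kg/s²
E = −GMm/(2a) = -1.03981 × 10^9 J ≈ -1.04 GJ

Final answer: -1.04 GJ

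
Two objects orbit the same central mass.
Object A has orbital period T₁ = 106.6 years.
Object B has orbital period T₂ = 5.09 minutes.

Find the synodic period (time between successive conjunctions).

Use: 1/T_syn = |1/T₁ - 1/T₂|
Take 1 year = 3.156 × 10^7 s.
T₁ = 106.6 years = 3.3643 × 10^9 s
T₂ = 5.09 minutes = 305.4 s
1/T₁ = 2.97239 × 10^-10 s⁻¹
1/T₂ = 0.00327439 s⁻¹
|1/T₁ − 1/T₂| = 0.00327439 s⁻¹
T_syn = 1 / |1/T₁ − 1/T₂| = 305.4 s ≈ 5.09 minutes

Final answer: T_syn = 5.09 minutes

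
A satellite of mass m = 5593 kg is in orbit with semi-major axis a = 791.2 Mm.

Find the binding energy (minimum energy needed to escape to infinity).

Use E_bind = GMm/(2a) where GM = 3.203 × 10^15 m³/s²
a = 791.2 Mm = 7.912 × 10^8 m
GM = 3.203 × 10^15 m³/s²
m = 5593 kg
GMm = 3.203 × 10^15 × 5593 = 1.79144 × 10^19 m³·kg/s²
2a = 1.5824 × 10^9 m
E_bind = GMm/(2a) = 1.1321 × 10^10 J ≈ 11.32 GJ

Final answer: 11.32 GJ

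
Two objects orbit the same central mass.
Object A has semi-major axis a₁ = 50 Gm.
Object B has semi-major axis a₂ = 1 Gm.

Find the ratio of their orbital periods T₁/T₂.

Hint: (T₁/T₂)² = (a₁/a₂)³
a₁ = 50 Gm = 5 × 10^10 m
a₂ = 1 Gm = 1 × 10^9 m
a₁/a₂ = 50
T₁/T₂ = (a₁/a₂)^(3/2) = (50)^1.5 = 353.553

Final answer: T₁/T₂ = 353.6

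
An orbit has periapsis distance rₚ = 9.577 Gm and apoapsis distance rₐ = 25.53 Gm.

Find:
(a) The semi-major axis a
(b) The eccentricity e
rₚ = 9.577 Gm = 9.577 × 10^9 m
rₐ = 25.53 Gm = 2.553 × 10^10 m
(a) a = (rₚ + rₐ)/2 = 1.75535 × 10^10 m ≈ 17.55 Gm
(b) e = (rₐ − rₚ)/(rₐ + rₚ) = (1.5953 × 10^10) / (3.5107 × 10^10) = 0.454411

Final answer:
(a) a = 17.55 Gm
(b) e = 0.4544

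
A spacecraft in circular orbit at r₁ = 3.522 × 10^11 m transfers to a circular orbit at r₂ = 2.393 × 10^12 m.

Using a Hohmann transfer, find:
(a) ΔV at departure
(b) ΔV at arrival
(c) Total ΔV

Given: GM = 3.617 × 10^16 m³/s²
r₁ = 3.522 × 10^11 m
r₂ = 2.393 × 10^12 m
GM = 3.617 × 10^16 m³/s²
Transfer ellipse: a_t = (r₁ + r₂)/2 = 1.3726 × 10^12 m
Circular speed at r₁: v₁ = √(GM/r₁) = 320.464 m/s
Transfer speed at r₁ (periapsis): v₁ₜ = √(GM(2/r₁ − 1/a_t)) = 423.135 m/s
(a) ΔV₁ = v₁ₜ − v₁ = 102.671 m/s ≈ 102.7 m/s
Circular speed at r₂: v₂ = √(GM/r₂) = 122.943 m/s
Transfer speed at r₂ (apoapsis): v₂ₜ = √(GM(2/r₂ − 1/a_t)) = 62.2767 m/s
(b) ΔV₂ = v₂ − v₂ₜ = 60.666 m/s ≈ 60.67 m/s
(c) ΔV_total = ΔV₁ + ΔV₂ = 163.337 m/s ≈ 163.3 m/s

Final answer:
(a) ΔV₁ = 102.7 m/s
(b) ΔV₂ = 60.67 m/s
(c) ΔV_total = 163.3 m/s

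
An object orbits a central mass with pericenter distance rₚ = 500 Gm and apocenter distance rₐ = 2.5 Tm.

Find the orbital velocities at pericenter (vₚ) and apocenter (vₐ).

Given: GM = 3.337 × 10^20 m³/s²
rₚ = 500 Gm = 5 × 10^11 m
rₐ = 2.5 Tm = 2.5 × 10^12 m
GM = 3.337 × 10^20 m³/s²
a = (rₚ + rₐ)/2 = 1.5 × 10^12 m
Vis-viva: v² = GM (2/r − 1/a)
vₚ² = 3.337 × 10^20 × (4 × 10^-12 − 6.66667 × 10^-13) = 1.11233 × 10^9 m²/s²
vₚ = 33351.7 m/s ≈ 33.35 km/s
vₐ² = 3.337 × 10^20 × (8 × 10^-13 − 6.66667 × 10^-13) = 4.44933 × 10^7 m²/s²
vₐ = 6670.33 m/s ≈ 6.67 km/s

Final answer: vₚ = 33.35 km/s, vₐ = 6.67 km/s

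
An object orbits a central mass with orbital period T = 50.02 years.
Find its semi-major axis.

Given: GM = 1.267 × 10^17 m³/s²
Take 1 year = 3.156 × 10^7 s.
T = 50.02 years = 1.57863 × 10^9 s
GM = 1.267 × 10^17 m³/s²
Kepler's third law: a³ = GM T² / (4π²)
T² = 2.49208 × 10^18 s²
a³ = (1.267 × 10^17) × (2.49208 × 10^18) / (4π²) = 7.99794 × 10^33 m³
a = (a³)^(1/3) = 1.99983 × 10^11 m ≈ 200 Gm

Final answer: 200 Gm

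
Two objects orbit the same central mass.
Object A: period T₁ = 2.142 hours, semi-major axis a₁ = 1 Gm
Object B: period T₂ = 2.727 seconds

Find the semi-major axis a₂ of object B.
T₁ = 2.142 hours = 7711.2 s
T₂ = 2.727 seconds
a₁ = 1 Gm = 1 × 10^9 m
Kepler's third law: (T₂/T₁)² = (a₂/a₁)³  ⇒  a₂ = a₁ (T₂/T₁)^(2/3)
T₂/T₁ = 0.000353641
(T₂/T₁)^(2/3) = 0.00500083
a₂ = 1 × 10^9 m × 0.00500083 = 5.00083 × 10^6 m ≈ 5.001 Mm

Final answer: a₂ = 5.001 Mm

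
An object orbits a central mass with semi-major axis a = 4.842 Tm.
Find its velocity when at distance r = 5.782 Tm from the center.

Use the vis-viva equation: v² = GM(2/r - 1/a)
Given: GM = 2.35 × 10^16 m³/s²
a = 4.842 Tm = 4.842 × 10^12 m
r = 5.782 Tm = 5.782 × 10^12 m
GM = 2.35 × 10^16 m³/s²
2/r − 1/a = 3.45901 × 10^-13 − 2.06526 × 10^-13 = 1.39375 × 10^-13 m⁻¹
v² = GM (2/r − 1/a) = 3275.31 m²/s²
v = 57.2303 m/s ≈ 57.23 m/s

Final answer: 57.23 m/s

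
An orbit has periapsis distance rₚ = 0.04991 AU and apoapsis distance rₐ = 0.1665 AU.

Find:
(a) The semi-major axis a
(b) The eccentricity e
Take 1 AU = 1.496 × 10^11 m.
rₚ = 0.04991 AU = 7.46654 × 10^9 m
rₐ = 0.1665 AU = 2.49084 × 10^10 m
(a) a = (rₚ + rₐ)/2 = 1.61875 × 10^10 m ≈ 0.1082 AU
(b) e = (rₐ − rₚ)/(rₐ + rₚ) = (1.74419 × 10^10) / (3.23749 × 10^10) = 0.538746

Final answer:
(a) a = 0.1082 AU
(b) e = 0.5387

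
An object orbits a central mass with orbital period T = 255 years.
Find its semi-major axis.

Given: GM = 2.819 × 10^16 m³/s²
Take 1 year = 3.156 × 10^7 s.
T = 255 years = 8.0478 × 10^9 s
GM = 2.819 × 10^16 m³/s²
Kepler's third law: a³ = GM T² / (4π²)
T² = 6.47671 × 10^19 s²
a³ = (2.819 × 10^16) × (6.47671 × 10^19) / (4π²) = 4.62477 × 10^34 m³
a = (a³)^(1/3) = 3.58947 × 10^11 m ≈ 3.589 × 10^11 m

Final answer: 3.589 × 10^11 m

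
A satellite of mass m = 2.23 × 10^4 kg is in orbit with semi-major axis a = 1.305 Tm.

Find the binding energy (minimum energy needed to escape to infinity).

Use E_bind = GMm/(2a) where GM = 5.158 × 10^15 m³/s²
a = 1.305 Tm = 1.305 × 10^12 m
GM = 5.158 × 10^15 m³/s²
m = 2.23 × 10^4 kg
GMm = 5.158 × 10^15 × 22300 = 1.15023 × 10^20 m³·kg/s²
2a = 2.61 × 10^12 m
E_bind = GMm/(2a) = 4.40703 × 10^7 J ≈ 44.07 MJ

Final answer: 44.07 MJ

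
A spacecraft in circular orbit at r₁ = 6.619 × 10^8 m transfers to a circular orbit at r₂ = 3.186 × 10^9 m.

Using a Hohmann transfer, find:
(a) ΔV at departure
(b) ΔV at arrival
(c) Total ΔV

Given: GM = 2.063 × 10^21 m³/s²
r₁ = 6.619 × 10^8 m
r₂ = 3.186 × 10^9 m
GM = 2.063 × 10^21 m³/s²
Transfer ellipse: a_t = (r₁ + r₂)/2 = 1.92395 × 10^9 m
Circular speed at r₁: v₁ = √(GM/r₁) = 1.76544 × 10^6 m/s
Transfer speed at r₁ (periapsis): v₁ₜ = √(GM(2/r₁ − 1/a_t)) = 2.27185 × 10^6 m/s
(a) ΔV₁ = v₁ₜ − v₁ = 506407 m/s ≈ 506.4 km/s
Circular speed at r₂: v₂ = √(GM/r₂) = 804687 m/s
Transfer speed at r₂ (apoapsis): v₂ₜ = √(GM(2/r₂ − 1/a_t)) = 471983 m/s
(b) ΔV₂ = v₂ − v₂ₜ = 332704 m/s ≈ 332.7 km/s
(c) ΔV_total = ΔV₁ + ΔV₂ = 839111 m/s ≈ 839.1 km/s

Final answer:
(a) ΔV₁ = 506.4 km/s
(b) ΔV₂ = 332.7 km/s
(c) ΔV_total = 839.1 km/s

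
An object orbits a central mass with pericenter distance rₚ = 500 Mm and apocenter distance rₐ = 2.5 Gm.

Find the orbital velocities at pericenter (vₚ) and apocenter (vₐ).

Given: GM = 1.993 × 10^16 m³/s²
rₚ = 500 Mm = 5 × 10^8 m
rₐ = 2.5 Gm = 2.5 × 10^9 m
GM = 1.993 × 10^16 m³/s²
a = (rₚ + rₐ)/2 = 1.5 × 10^9 m
Vis-viva: v² = GM (2/r − 1/a)
vₚ² = 1.993 × 10^16 × (4 × 10^-9 − 6.66667 × 10^-10) = 6.64333 × 10^7 m²/s²
vₚ = 8150.66 m/s ≈ 8.151 km/s
vₐ² = 1.993 × 10^16 × (8 × 10^-10 − 6.66667 × 10^-10) = 2.65733 × 10^6 m²/s²
vₐ = 1630.13 m/s ≈ 1.63 km/s

Final answer: vₚ = 8.151 km/s, vₐ = 1.63 km/s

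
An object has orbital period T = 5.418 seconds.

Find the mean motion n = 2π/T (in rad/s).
T = 5.418 seconds
n = 2π / 5.418 s = 1.15969 rad/s ≈ 1.16 rad/s

Final answer: n = 1.16 rad/s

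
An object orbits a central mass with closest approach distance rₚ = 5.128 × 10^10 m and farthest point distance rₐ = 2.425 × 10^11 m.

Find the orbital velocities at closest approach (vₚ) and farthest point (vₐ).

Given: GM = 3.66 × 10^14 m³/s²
rₚ = 5.128 × 10^10 m
rₐ = 2.425 × 10^11 m
GM = 3.66 × 10^14 m³/s²
a = (rₚ + rₐ)/2 = 1.4689 × 10^11 m
Vis-viva: v² = GM (2/r − 1/a)
vₚ² = 3.66 × 10^14 × (3.90016 × 10^-11 − 6.80782 × 10^-12) = 11782.9 m²/s²
vₚ = 108.549 m/s ≈ 108.5 m/s
vₐ² = 3.66 × 10^14 × (8.24742 × 10^-12 − 6.80782 × 10^-12) = 526.896 m²/s²
vₐ = 22.9542 m/s ≈ 22.95 m/s

Final answer: vₚ = 108.5 m/s, vₐ = 22.95 m/s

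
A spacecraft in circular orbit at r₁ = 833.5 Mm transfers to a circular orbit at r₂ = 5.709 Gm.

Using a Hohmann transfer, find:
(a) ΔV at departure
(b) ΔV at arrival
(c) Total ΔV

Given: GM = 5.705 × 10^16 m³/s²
r₁ = 833.5 Mm = 8.335 × 10^8 m
r₂ = 5.709 Gm = 5.709 × 10^9 m
GM = 5.705 × 10^16 m³/s²
Transfer ellipse: a_t = (r₁ + r₂)/2 = 3.27125 × 10^9 m
Circular speed at r₁: v₁ = √(GM/r₁) = 8273.23 m/s
Transfer speed at r₁ (periapsis): v₁ₜ = √(GM(2/r₁ − 1/a_t)) = 10929.4 m/s
(a) ΔV₁ = v₁ₜ − v₁ = 2656.22 m/s ≈ 2.656 km/s
Circular speed at r₂: v₂ = √(GM/r₂) = 3161.17 m/s
Transfer speed at r₂ (apoapsis): v₂ₜ = √(GM(2/r₂ − 1/a_t)) = 1595.67 m/s
(b) ΔV₂ = v₂ − v₂ₜ = 1565.5 m/s ≈ 1.565 km/s
(c) ΔV_total = ΔV₁ + ΔV₂ = 4221.72 m/s ≈ 4.222 km/s

Final answer:
(a) ΔV₁ = 2.656 km/s
(b) ΔV₂ = 1.565 km/s
(c) ΔV_total = 4.222 km/s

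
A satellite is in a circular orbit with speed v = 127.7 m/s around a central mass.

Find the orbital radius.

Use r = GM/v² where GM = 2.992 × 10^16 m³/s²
v = 127.7 m/s
GM = 2.992 × 10^16 m³/s²
v² = 16307.3 m²/s²
r = GM/v² = (2.992 × 10^16) / 16307.3 = 1.83476 × 10^12 m ≈ 1.835 Tm

Final answer: 1.835 Tm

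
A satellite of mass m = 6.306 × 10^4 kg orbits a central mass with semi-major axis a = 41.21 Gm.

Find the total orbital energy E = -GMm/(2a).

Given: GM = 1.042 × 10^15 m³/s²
a = 41.21 Gm = 4.121 × 10^10 m
GM = 1.042 × 10^15 m³/s²
2a = 8.242 × 10^10 m
GMm = 1.042 × 10^15 × 63060 = 6.57085 × 10^19 m³·kg/s²
E = −GMm/(2a) = -7.9724 × 10^8 J ≈ -797.2 MJ

Final answer: -797.2 MJ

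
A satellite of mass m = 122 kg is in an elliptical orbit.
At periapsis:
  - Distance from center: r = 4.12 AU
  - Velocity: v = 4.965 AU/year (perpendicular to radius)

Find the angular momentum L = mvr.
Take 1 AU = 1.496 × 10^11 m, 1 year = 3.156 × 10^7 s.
r = 4.12 AU = 6.16352 × 10^11 m
v = 4.965 AU/year = 23535 m/s
vr = 23535 × 6.16352 × 10^11 = 1.45058 × 10^16 m²/s
L = m × vr = 122 × 1.45058 × 10^16 = 1.76971 × 10^18 kg·m²/s ≈ 1.77 × 10^18 kg·m²/s

Final answer: L = 1.77 × 10^18 kg·m²/s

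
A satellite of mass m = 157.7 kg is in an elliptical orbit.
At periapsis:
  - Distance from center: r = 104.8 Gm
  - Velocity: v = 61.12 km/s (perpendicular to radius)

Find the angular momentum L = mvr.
r = 104.8 Gm = 1.048 × 10^11 m
v = 61.12 km/s = 61120 m/s
vr = 61120 × 1.048 × 10^11 = 6.40538 × 10^15 m²/s
L = m × vr = 157.7 × 6.40538 × 10^15 = 1.01013 × 10^18 kg·m²/s ≈ 1.01 × 10^18 kg·m²/s

Final answer: L = 1.01 × 10^18 kg·m²/s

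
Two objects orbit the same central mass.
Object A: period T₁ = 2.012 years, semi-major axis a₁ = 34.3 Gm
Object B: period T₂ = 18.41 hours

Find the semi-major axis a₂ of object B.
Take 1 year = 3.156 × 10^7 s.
T₁ = 2.012 years = 6.34987 × 10^7 s
T₂ = 18.41 hours = 66276 s
a₁ = 34.3 Gm = 3.43 × 10^10 m
Kepler's third law: (T₂/T₁)² = (a₂/a₁)³  ⇒  a₂ = a₁ (T₂/T₁)^(2/3)
T₂/T₁ = 0.00104374
(T₂/T₁)^(2/3) = 0.0102895
a₂ = 3.43 × 10^10 m × 0.0102895 = 3.5293 × 10^8 m ≈ 352.9 Mm

Final answer: a₂ = 352.9 Mm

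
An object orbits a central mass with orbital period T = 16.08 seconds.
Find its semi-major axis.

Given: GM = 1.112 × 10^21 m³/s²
T = 16.08 seconds
GM = 1.112 × 10^21 m³/s²
Kepler's third law: a³ = GM T² / (4π²)
T² = 258.566 s²
a³ = (1.112 × 10^21) × 258.566 / (4π²) = 7.28311 × 10^21 m³
a = (a³)^(1/3) = 1.93838 × 10^7 m ≈ 19.38 Mm

Final answer: 19.38 Mm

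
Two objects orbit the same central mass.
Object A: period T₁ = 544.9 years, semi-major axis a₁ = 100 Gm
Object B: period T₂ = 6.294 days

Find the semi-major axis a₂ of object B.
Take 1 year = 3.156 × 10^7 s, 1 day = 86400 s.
T₁ = 544.9 years = 1.7197 × 10^10 s
T₂ = 6.294 days = 543802 s
a₁ = 100 Gm = 1 × 10^11 m
Kepler's third law: (T₂/T₁)² = (a₂/a₁)³  ⇒  a₂ = a₁ (T₂/T₁)^(2/3)
T₂/T₁ = 3.16218 × 10^-5
(T₂/T₁)^(2/3) = 0.00099998
a₂ = 1 × 10^11 m × 0.00099998 = 9.9998 × 10^7 m ≈ 100 Mm

Final answer: a₂ = 100 Mm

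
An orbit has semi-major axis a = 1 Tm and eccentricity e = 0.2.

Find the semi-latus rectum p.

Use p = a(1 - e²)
a = 1 Tm = 1 × 10^12 m
e = 0.2,  e² = 0.04,  1 − e² = 0.96
p = a(1 − e²) = 1 × 10^12 m × 0.96 = 9.6 × 10^11 m ≈ 960 Gm

Final answer: p = 960 Gm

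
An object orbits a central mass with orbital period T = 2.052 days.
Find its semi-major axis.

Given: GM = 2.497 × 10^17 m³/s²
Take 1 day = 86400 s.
T = 2.052 days = 177293 s
GM = 2.497 × 10^17 m³/s²
Kepler's third law: a³ = GM T² / (4π²)
T² = 3.14327 × 10^10 s²
a³ = (2.497 × 10^17) × (3.14327 × 10^10) / (4π²) = 1.98811 × 10^26 m³
a = (a³)^(1/3) = 5.83643 × 10^8 m ≈ 5.836 × 10^8 m

Final answer: 5.836 × 10^8 m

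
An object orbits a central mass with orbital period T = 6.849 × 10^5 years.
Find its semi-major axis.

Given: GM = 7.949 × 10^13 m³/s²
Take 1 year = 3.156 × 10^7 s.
T = 6.849 × 10^5 years = 2.16154 × 10^13 s
GM = 7.949 × 10^13 m³/s²
Kepler's third law: a³ = GM T² / (4π²)
T² = 4.67227 × 10^26 s²
a³ = (7.949 × 10^13) × (4.67227 × 10^26) / (4π²) = 9.40765 × 10^38 m³
a = (a³)^(1/3) = 9.79852 × 10^12 m ≈ 9.799 Tm

Final answer: 9.799 Tm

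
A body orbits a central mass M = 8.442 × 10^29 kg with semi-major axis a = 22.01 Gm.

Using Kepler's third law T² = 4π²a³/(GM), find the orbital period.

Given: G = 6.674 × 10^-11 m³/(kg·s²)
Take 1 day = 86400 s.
M = 8.442 × 10^29 kg
GM = G × M = 6.674 × 10^-11 × 8.442 × 10^29 = 5.63419 × 10^19 m³/s²
a = 22.01 Gm = 2.201 × 10^10 m
a³ = 1.06625 × 10^31 m³
T = 2π √(a³/GM) = 2π √((1.06625 × 10^31) / (5.63419 × 10^19)) = 2π × 435025 s
T = 2.73334 × 10^6 s ≈ 31.64 days

Final answer: 31.64 days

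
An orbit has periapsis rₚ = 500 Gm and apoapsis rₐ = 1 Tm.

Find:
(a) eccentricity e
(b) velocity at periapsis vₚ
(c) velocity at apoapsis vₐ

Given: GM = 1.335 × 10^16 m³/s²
rₚ = 500 Gm = 5 × 10^11 m
rₐ = 1 Tm = 1 × 10^12 m
GM = 1.335 × 10^16 m³/s²
a = (rₚ + rₐ)/2 = 7.5 × 10^11 m
e = (rₐ − rₚ)/(rₐ + rₚ) = (5 × 10^11) / (1.5 × 10^12) = 0.333333
(a) e = 0.333333 ≈ 0.3333
(b) vₚ² = GM (2/rₚ − 1/a) = 1.335 × 10^16 × (4 × 10^-12 − 1.33333 × 10^-12) = 35600 m²/s²;  vₚ = 188.68 m/s ≈ 188.7 m/s
(c) vₐ² = GM (2/rₐ − 1/a) = 1.335 × 10^16 × (2 × 10^-12 − 1.33333 × 10^-12) = 8900 m²/s²;  vₐ = 94.3398 m/s ≈ 94.34 m/s

Final answer:
(a) eccentricity e = 0.3333
(b) velocity at periapsis vₚ = 188.7 m/s
(c) velocity at apoapsis vₐ = 94.34 m/s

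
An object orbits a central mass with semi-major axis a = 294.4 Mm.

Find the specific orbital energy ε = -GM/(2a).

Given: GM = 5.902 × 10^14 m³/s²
a = 294.4 Mm = 2.944 × 10^8 m
GM = 5.902 × 10^14 m³/s²
2a = 5.888 × 10^8 m
ε = −GM/(2a) = -1.00238 × 10^6 J/kg ≈ -1.002 MJ/kg

Final answer: -1.002 MJ/kg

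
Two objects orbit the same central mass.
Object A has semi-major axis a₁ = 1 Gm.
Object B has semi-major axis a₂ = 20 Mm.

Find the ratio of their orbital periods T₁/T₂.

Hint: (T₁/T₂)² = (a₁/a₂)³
a₁ = 1 Gm = 1 × 10^9 m
a₂ = 20 Mm = 2 × 10^7 m
a₁/a₂ = 50
T₁/T₂ = (a₁/a₂)^(3/2) = (50)^1.5 = 353.553

Final answer: T₁/T₂ = 353.6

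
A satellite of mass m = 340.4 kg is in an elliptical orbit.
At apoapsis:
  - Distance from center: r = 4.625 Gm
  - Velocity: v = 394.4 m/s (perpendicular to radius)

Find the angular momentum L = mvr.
r = 4.625 Gm = 4.625 × 10^9 m
v = 394.4 m/s
vr = 394.4 × 4.625 × 10^9 = 1.8241 × 10^12 m²/s
L = m × vr = 340.4 × 1.8241 × 10^12 = 6.20924 × 10^14 kg·m²/s ≈ 6.209 × 10^14 kg·m²/s

Final answer: L = 6.209 × 10^14 kg·m²/s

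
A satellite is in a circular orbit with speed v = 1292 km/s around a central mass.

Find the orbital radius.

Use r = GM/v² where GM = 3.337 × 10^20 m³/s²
v = 1292 km/s = 1.292 × 10^6 m/s
GM = 3.337 × 10^20 m³/s²
v² = 1.66926 × 10^12 m²/s²
r = GM/v² = (3.337 × 10^20) / (1.66926 × 10^12) = 1.99908 × 10^8 m ≈ 199.9 Mm

Final answer: 199.9 Mm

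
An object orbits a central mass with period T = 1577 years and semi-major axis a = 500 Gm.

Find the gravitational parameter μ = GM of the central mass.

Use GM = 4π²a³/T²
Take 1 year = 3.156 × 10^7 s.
T = 1577 years = 4.97701 × 10^10 s
a = 500 Gm = 5 × 10^11 m
a³ = 1.25 × 10^35 m³
T² = 2.47706 × 10^21 s²
GM = 4π² × (1.25 × 10^35) / (2.47706 × 10^21) = 1.9922 × 10^15 m³/s²
GM ≈ 1.992 × 10^15 m³/s²

Final answer: GM = 1.992 × 10^15 m³/s²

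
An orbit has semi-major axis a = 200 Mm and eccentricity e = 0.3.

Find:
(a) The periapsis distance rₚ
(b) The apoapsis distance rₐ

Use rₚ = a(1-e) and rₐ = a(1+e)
a = 200 Mm = 2 × 10^8 m
e = 0.3:  1 − e = 0.7,  1 + e = 1.3
(a) rₚ = a(1 − e) = 2 × 10^8 m × 0.7 = 1.4 × 10^8 m ≈ 140 Mm
(b) rₐ = a(1 + e) = 2 × 10^8 m × 1.3 = 2.6 × 10^8 m ≈ 260 Mm

Final answer:
(a) rₚ = 140 Mm
(b) rₐ = 260 Mm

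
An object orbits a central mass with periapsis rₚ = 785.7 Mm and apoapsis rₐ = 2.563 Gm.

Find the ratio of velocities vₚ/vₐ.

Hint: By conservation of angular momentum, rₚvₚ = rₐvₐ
rₚ = 785.7 Mm = 7.857 × 10^8 m
rₐ = 2.563 Gm = 2.563 × 10^9 m
rₚvₚ = rₐvₐ  ⇒  vₚ/vₐ = rₐ/rₚ
vₚ/vₐ = (2.563 × 10^9) / (7.857 × 10^8) = 3.26206

Final answer: vₚ/vₐ = 3.262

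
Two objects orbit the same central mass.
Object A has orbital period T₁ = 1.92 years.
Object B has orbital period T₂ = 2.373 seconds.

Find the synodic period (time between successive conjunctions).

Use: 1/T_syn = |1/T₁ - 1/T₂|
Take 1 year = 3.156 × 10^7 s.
T₁ = 1.92 years = 6.05952 × 10^7 s
T₂ = 2.373 seconds
1/T₁ = 1.6503 × 10^-8 s⁻¹
1/T₂ = 0.421408 s⁻¹
|1/T₁ − 1/T₂| = 0.421407 s⁻¹
T_syn = 1 / |1/T₁ − 1/T₂| = 2.373 s ≈ 2.373 seconds

Final answer: T_syn = 2.373 seconds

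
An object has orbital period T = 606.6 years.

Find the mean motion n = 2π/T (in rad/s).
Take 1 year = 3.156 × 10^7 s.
T = 606.6 years = 1.91443 × 10^10 s
n = 2π / (1.91443 × 10^10 s) = 3.28201 × 10^-10 rad/s ≈ 3.282 × 10^-10 rad/s

Final answer: n = 3.282 × 10^-10 rad/s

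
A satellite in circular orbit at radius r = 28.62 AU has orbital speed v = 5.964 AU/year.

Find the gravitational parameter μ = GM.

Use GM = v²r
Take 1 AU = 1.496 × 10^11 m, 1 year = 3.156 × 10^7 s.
r = 28.62 AU = 4.28155 × 10^12 m
v = 5.964 AU/year = 28270.4 m/s
v² = 7.99217 × 10^8 m²/s²
GM = v²r = 7.99217 × 10^8 × 4.28155 × 10^12 = 3.42189 × 10^21 m³/s²
GM ≈ 3.422 × 10^21 m³/s²

Final answer: GM = 3.422 × 10^21 m³/s²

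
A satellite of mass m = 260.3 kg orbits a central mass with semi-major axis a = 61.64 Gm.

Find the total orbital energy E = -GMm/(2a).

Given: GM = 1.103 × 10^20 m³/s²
a = 61.64 Gm = 6.164 × 10^10 m
GM = 1.103 × 10^20 m³/s²
2a = 1.2328 × 10^11 m
GMm = 1.103 × 10^20 × 260.3 = 2.87111 × 10^22 m³·kg/s²
E = −GMm/(2a) = -2.32893 × 10^11 J ≈ -232.9 GJ

Final answer: -232.9 GJ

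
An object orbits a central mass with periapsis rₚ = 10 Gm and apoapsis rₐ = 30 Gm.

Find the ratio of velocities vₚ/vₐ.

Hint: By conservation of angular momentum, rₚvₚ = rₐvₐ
rₚ = 10 Gm = 1 × 10^10 m
rₐ = 30 Gm = 3 × 10^10 m
rₚvₚ = rₐvₐ  ⇒  vₚ/vₐ = rₐ/rₚ
vₚ/vₐ = (3 × 10^10) / (1 × 10^10) = 3

Final answer: vₚ/vₐ = 3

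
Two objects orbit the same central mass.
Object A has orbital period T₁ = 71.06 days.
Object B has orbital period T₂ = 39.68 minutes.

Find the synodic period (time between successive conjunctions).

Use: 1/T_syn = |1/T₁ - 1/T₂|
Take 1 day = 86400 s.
T₁ = 71.06 days = 6.13958 × 10^6 s
T₂ = 39.68 minutes = 2380.8 s
1/T₁ = 1.62877 × 10^-7 s⁻¹
1/T₂ = 0.000420027 s⁻¹
|1/T₁ − 1/T₂| = 0.000419864 s⁻¹
T_syn = 1 / |1/T₁ − 1/T₂| = 2381.72 s ≈ 39.7 minutes

Final answer: T_syn = 39.7 minutes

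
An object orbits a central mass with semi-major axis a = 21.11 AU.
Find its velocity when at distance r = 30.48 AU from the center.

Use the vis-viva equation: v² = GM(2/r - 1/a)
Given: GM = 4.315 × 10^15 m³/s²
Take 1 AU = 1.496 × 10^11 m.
a = 21.11 AU = 3.15806 × 10^12 m
r = 30.48 AU = 4.55981 × 10^12 m
GM = 4.315 × 10^15 m³/s²
2/r − 1/a = 4.38615 × 10^-13 − 3.1665 × 10^-13 = 1.21964 × 10^-13 m⁻¹
v² = GM (2/r − 1/a) = 526.277 m²/s²
v = 22.9407 m/s ≈ 22.94 m/s

Final answer: 22.94 m/s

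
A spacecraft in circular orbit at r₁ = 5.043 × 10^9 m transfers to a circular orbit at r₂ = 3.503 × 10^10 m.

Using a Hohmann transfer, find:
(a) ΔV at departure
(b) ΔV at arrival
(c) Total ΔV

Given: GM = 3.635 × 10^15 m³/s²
r₁ = 5.043 × 10^9 m
r₂ = 3.503 × 10^10 m
GM = 3.635 × 10^15 m³/s²
Transfer ellipse: a_t = (r₁ + r₂)/2 = 2.00365 × 10^10 m
Circular speed at r₁: v₁ = √(GM/r₁) = 849 m/s
Transfer speed at r₁ (periapsis): v₁ₜ = √(GM(2/r₁ − 1/a_t)) = 1122.58 m/s
(a) ΔV₁ = v₁ₜ − v₁ = 273.579 m/s ≈ 273.6 m/s
Circular speed at r₂: v₂ = √(GM/r₂) = 322.131 m/s
Transfer speed at r₂ (apoapsis): v₂ₜ = √(GM(2/r₂ − 1/a_t)) = 161.609 m/s
(b) ΔV₂ = v₂ − v₂ₜ = 160.522 m/s ≈ 160.5 m/s
(c) ΔV_total = ΔV₁ + ΔV₂ = 434.1 m/s ≈ 434.1 m/s

Final answer:
(a) ΔV₁ = 273.6 m/s
(b) ΔV₂ = 160.5 m/s
(c) ΔV_total = 434.1 m/s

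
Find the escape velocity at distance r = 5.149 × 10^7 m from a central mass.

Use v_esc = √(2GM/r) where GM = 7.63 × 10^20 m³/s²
r = 5.149 × 10^7 m
GM = 7.63 × 10^20 m³/s²
2GM/r = 2 × (7.63 × 10^20) / (5.149 × 10^7) = 2.96368 × 10^13 m²/s²
v_esc = √(2GM/r) = 5.44397 × 10^6 m/s ≈ 5444 km/s

Final answer: 5444 km/s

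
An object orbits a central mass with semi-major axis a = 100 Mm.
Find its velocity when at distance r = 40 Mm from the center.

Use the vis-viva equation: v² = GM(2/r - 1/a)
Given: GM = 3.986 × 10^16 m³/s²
a = 100 Mm = 1 × 10^8 m
r = 40 Mm = 4 × 10^7 m
GM = 3.986 × 10^16 m³/s²
2/r − 1/a = 5 × 10^-8 − 1 × 10^-8 = 4 × 10^-8 m⁻¹
v² = GM (2/r − 1/a) = 1.5944 × 10^9 m²/s²
v = 39929.9 m/s ≈ 39.93 km/s

Final answer: 39.93 km/s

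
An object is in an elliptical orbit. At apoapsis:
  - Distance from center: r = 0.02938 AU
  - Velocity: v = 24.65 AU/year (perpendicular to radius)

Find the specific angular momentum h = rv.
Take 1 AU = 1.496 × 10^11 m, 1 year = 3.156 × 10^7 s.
r = 0.02938 AU = 4.39525 × 10^9 m
v = 24.65 AU/year = 116845 m/s
h = rv = 4.39525 × 10^9 × 116845 = 5.13564 × 10^14 m²/s ≈ 5.136 × 10^14 m²/s

Final answer: h = 5.136 × 10^14 m²/s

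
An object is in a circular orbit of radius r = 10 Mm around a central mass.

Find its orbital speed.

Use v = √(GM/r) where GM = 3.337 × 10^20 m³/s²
r = 10 Mm = 1 × 10^7 m
GM = 3.337 × 10^20 m³/s²
GM/r = (3.337 × 10^20) / (1 × 10^7) = 3.337 × 10^13 m²/s²
v = √(GM/r) = 5.77668 × 10^6 m/s ≈ 5777 km/s

Final answer: 5777 km/s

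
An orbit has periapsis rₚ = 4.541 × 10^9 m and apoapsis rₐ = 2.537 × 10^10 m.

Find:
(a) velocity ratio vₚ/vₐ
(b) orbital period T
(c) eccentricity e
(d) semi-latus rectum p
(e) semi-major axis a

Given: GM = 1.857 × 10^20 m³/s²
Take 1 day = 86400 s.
rₚ = 4.541 × 10^9 m
rₐ = 2.537 × 10^10 m
GM = 1.857 × 10^20 m³/s²
a = (rₚ + rₐ)/2 = 1.49555 × 10^10 m
e = (rₐ − rₚ)/(rₐ + rₚ) = (2.0829 × 10^10) / (2.9911 × 10^10) = 0.696366
(a) vₚ/vₐ = rₐ/rₚ (angular momentum) = (2.537 × 10^10) / (4.541 × 10^9) = 5.58688 ≈ 5.587
(b) a³ = 3.34505 × 10^30 m³;  T = 2π √(a³/GM) = 2π × 134213 s = 843287 s ≈ 9.76 days
(c) e = 0.696366 ≈ 0.6964
(d) 1 − e² = 0.515075;  p = a(1 − e²) = 1.49555 × 10^10 × 0.515075 = 7.7032 × 10^9 m ≈ 7.703 × 10^9 m
(e) a = 1.49555 × 10^10 m ≈ 1.496 × 10^10 m

Final answer:
(a) velocity ratio vₚ/vₐ = 5.587
(b) orbital period T = 9.76 days
(c) eccentricity e = 0.6964
(d) semi-latus rectum p = 7.703 × 10^9 m
(e) semi-major axis a = 1.496 × 10^10 m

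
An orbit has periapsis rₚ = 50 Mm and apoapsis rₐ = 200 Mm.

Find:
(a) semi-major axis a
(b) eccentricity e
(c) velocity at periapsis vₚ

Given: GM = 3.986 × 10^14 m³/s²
rₚ = 50 Mm = 5 × 10^7 m
rₐ = 200 Mm = 2 × 10^8 m
GM = 3.986 × 10^14 m³/s²
a = (rₚ + rₐ)/2 = 1.25 × 10^8 m
e = (rₐ − rₚ)/(rₐ + rₚ) = (1.5 × 10^8) / (2.5 × 10^8) = 0.6
(a) a = 1.25 × 10^8 m ≈ 125 Mm
(b) e = 0.6 ≈ 0.6
(c) vₚ² = GM (2/rₚ − 1/a) = 3.986 × 10^14 × (4 × 10^-8 − 8 × 10^-9) = 1.27552 × 10^7 m²/s²;  vₚ = 3571.44 m/s ≈ 3.571 km/s

Final answer:
(a) semi-major axis a = 125 Mm
(b) eccentricity e = 0.6
(c) velocity at periapsis vₚ = 3.571 km/s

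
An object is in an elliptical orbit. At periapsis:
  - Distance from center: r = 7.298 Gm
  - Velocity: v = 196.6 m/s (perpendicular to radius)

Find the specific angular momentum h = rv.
r = 7.298 Gm = 7.298 × 10^9 m
v = 196.6 m/s
h = rv = 7.298 × 10^9 × 196.6 = 1.43479 × 10^12 m²/s ≈ 1.435 × 10^12 m²/s

Final answer: h = 1.435 × 10^12 m²/s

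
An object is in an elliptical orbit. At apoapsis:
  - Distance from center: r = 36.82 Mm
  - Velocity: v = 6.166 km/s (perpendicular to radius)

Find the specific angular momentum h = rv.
r = 36.82 Mm = 3.682 × 10^7 m
v = 6.166 km/s = 6166 m/s
h = rv = 3.682 × 10^7 × 6166 = 2.27032 × 10^11 m²/s ≈ 2.27 × 10^11 m²/s

Final answer: h = 2.27 × 10^11 m²/s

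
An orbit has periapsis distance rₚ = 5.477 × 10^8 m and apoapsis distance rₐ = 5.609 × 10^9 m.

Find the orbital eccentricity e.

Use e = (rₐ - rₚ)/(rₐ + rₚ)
rₚ = 5.477 × 10^8 m
rₐ = 5.609 × 10^9 m
rₐ − rₚ = 5.0613 × 10^9 m
rₐ + rₚ = 6.1567 × 10^9 m
e = (rₐ − rₚ)/(rₐ + rₚ) = 0.82208

Final answer: e = 0.8221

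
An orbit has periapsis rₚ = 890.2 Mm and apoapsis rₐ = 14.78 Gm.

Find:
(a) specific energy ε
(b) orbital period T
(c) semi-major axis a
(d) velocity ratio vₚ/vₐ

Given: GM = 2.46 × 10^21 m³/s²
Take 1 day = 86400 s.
rₚ = 890.2 Mm = 8.902 × 10^8 m
rₐ = 14.78 Gm = 1.478 × 10^10 m
GM = 2.46 × 10^21 m³/s²
a = (rₚ + rₐ)/2 = 7.8351 × 10^9 m
e = (rₐ − rₚ)/(rₐ + rₚ) = (1.38898 × 10^10) / (1.56702 × 10^10) = 0.886383
(a) 2a = 1.56702 × 10^10 m;  ε = −GM/(2a) = -1.56986 × 10^11 J/kg ≈ -157 GJ/kg
(b) a³ = 4.80987 × 10^29 m³;  T = 2π √(a³/GM) = 2π × 13983 s = 87857.6 s ≈ 1.017 days
(c) a = 7.8351 × 10^9 m ≈ 7.835 Gm
(d) vₚ/vₐ = rₐ/rₚ (angular momentum) = (1.478 × 10^10) / (8.902 × 10^8) = 16.603 ≈ 16.6

Final answer:
(a) specific energy ε = -157 GJ/kg
(b) orbital period T = 1.017 days
(c) semi-major axis a = 7.835 Gm
(d) velocity ratio vₚ/vₐ = 16.6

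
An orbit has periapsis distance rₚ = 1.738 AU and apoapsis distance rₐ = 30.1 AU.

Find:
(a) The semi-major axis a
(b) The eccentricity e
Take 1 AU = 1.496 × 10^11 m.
rₚ = 1.738 AU = 2.60005 × 10^11 m
rₐ = 30.1 AU = 4.50296 × 10^12 m
(a) a = (rₚ + rₐ)/2 = 2.38148 × 10^12 m ≈ 15.92 AU
(b) e = (rₐ − rₚ)/(rₐ + rₚ) = (4.24296 × 10^12) / (4.76296 × 10^12) = 0.890822

Final answer:
(a) a = 15.92 AU
(b) e = 0.8908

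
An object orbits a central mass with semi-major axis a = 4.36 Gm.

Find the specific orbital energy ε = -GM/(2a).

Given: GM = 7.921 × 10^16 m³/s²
a = 4.36 Gm = 4.36 × 10^9 m
GM = 7.921 × 10^16 m³/s²
2a = 8.72 × 10^9 m
ε = −GM/(2a) = -9.08372 × 10^6 J/kg ≈ -9.084 MJ/kg

Final answer: -9.084 MJ/kg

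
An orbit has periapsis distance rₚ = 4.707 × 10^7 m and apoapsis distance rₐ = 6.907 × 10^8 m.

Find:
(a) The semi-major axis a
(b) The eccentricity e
rₚ = 4.707 × 10^7 m
rₐ = 6.907 × 10^8 m
(a) a = (rₚ + rₐ)/2 = 3.68885 × 10^8 m ≈ 3.689 × 10^8 m
(b) e = (rₐ − rₚ)/(rₐ + rₚ) = (6.4363 × 10^8) / (7.3777 × 10^8) = 0.872399

Final answer:
(a) a = 3.689 × 10^8 m
(b) e = 0.8724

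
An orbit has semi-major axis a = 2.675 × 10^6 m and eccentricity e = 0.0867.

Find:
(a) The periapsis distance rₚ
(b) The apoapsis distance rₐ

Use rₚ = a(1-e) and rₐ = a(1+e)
a = 2.675 × 10^6 m
e = 0.0867:  1 − e = 0.9133,  1 + e = 1.0867
(a) rₚ = a(1 − e) = 2.675 × 10^6 m × 0.9133 = 2.44308 × 10^6 m ≈ 2.443 × 10^6 m
(b) rₐ = a(1 + e) = 2.675 × 10^6 m × 1.0867 = 2.90692 × 10^6 m ≈ 2.907 × 10^6 m

Final answer:
(a) rₚ = 2.443 × 10^6 m
(b) rₐ = 2.907 × 10^6 m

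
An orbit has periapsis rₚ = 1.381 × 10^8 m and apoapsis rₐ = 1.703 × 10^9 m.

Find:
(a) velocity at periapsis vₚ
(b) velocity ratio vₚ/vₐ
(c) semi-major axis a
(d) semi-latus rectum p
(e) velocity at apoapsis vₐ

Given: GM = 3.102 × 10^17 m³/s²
rₚ = 1.381 × 10^8 m
rₐ = 1.703 × 10^9 m
GM = 3.102 × 10^17 m³/s²
a = (rₚ + rₐ)/2 = 9.2055 × 10^8 m
e = (rₐ − rₚ)/(rₐ + rₚ) = (1.5649 × 10^9) / (1.8411 × 10^9) = 0.849981
(a) vₚ² = GM (2/rₚ − 1/a) = 3.102 × 10^17 × (1.44823 × 10^-8 − 1.08631 × 10^-9) = 4.15542 × 10^9 m²/s²;  vₚ = 64462.6 m/s ≈ 64.46 km/s
(b) vₚ/vₐ = rₐ/rₚ (angular momentum) = (1.703 × 10^9) / (1.381 × 10^8) = 12.3316 ≈ 12.33
(c) a = 9.2055 × 10^8 m ≈ 9.206 × 10^8 m
(d) 1 − e² = 0.277532;  p = a(1 − e²) = 9.2055 × 10^8 × 0.277532 = 2.55482 × 10^8 m ≈ 2.555 × 10^8 m
(e) vₐ² = GM (2/rₐ − 1/a) = 3.102 × 10^17 × (1.1744 × 10^-9 − 1.08631 × 10^-9) = 2.73258 × 10^7 m²/s²;  vₐ = 5227.41 m/s ≈ 5.227 km/s

Final answer:
(a) velocity at periapsis vₚ = 64.46 km/s
(b) velocity ratio vₚ/vₐ = 12.33
(c) semi-major axis a = 9.206 × 10^8 m
(d) semi-latus rectum p = 2.555 × 10^8 m
(e) velocity at apoapsis vₐ = 5.227 km/s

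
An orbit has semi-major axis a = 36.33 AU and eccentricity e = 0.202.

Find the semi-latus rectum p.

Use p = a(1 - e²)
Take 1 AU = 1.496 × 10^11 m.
a = 36.33 AU = 5.43497 × 10^12 m
e = 0.202,  e² = 0.040804,  1 − e² = 0.959196
p = a(1 − e²) = 5.43497 × 10^12 m × 0.959196 = 5.2132 × 10^12 m ≈ 34.85 AU

Final answer: p = 34.85 AU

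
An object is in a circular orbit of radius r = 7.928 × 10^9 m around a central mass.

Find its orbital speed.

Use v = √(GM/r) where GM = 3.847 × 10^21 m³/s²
r = 7.928 × 10^9 m
GM = 3.847 × 10^21 m³/s²
GM/r = (3.847 × 10^21) / (7.928 × 10^9) = 4.85242 × 10^11 m²/s²
v = √(GM/r) = 696593 m/s ≈ 696.6 km/s

Final answer: 696.6 km/s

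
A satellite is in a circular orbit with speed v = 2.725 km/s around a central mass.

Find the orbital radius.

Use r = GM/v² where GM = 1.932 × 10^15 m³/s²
v = 2.725 km/s = 2725 m/s
GM = 1.932 × 10^15 m³/s²
v² = 7.42562 × 10^6 m²/s²
r = GM/v² = (1.932 × 10^15) / (7.42562 × 10^6) = 2.6018 × 10^8 m ≈ 260.2 Mm

Final answer: 260.2 Mm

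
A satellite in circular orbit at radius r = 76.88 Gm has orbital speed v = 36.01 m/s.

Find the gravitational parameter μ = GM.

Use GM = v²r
r = 76.88 Gm = 7.688 × 10^10 m
v = 36.01 m/s
v² = 1296.72 m²/s²
GM = v²r = 1296.72 × 7.688 × 10^10 = 9.96918 × 10^13 m³/s²
GM ≈ 9.969 × 10^13 m³/s²

Final answer: GM = 9.969 × 10^13 m³/s²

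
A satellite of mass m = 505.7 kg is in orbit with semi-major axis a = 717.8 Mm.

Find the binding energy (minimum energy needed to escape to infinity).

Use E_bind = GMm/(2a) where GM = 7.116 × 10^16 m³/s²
a = 717.8 Mm = 7.178 × 10^8 m
GM = 7.116 × 10^16 m³/s²
m = 505.7 kg
GMm = 7.116 × 10^16 × 505.7 = 3.59856 × 10^19 m³·kg/s²
2a = 1.4356 × 10^9 m
E_bind = GMm/(2a) = 2.50666 × 10^10 J ≈ 25.07 GJ

Final answer: 25.07 GJ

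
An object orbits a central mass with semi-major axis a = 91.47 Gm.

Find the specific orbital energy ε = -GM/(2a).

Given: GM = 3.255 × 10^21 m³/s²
a = 91.47 Gm = 9.147 × 10^10 m
GM = 3.255 × 10^21 m³/s²
2a = 1.8294 × 10^11 m
ε = −GM/(2a) = -1.77927 × 10^10 J/kg ≈ -17.79 GJ/kg

Final answer: -17.79 GJ/kg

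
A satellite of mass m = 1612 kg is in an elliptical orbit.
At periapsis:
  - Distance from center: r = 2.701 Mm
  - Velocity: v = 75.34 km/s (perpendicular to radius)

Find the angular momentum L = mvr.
r = 2.701 Mm = 2.701 × 10^6 m
v = 75.34 km/s = 75340 m/s
vr = 75340 × 2.701 × 10^6 = 2.03493 × 10^11 m²/s
L = m × vr = 1612 × 2.03493 × 10^11 = 3.28031 × 10^14 kg·m²/s ≈ 3.28 × 10^14 kg·m²/s

Final answer: L = 3.28 × 10^14 kg·m²/s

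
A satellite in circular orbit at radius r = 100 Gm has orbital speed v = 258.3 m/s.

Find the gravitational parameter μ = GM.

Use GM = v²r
r = 100 Gm = 1 × 10^11 m
v = 258.3 m/s
v² = 66718.9 m²/s²
GM = v²r = 66718.9 × 1 × 10^11 = 6.67189 × 10^15 m³/s²
GM ≈ 6.672 × 10^15 m³/s²

Final answer: GM = 6.672 × 10^15 m³/s²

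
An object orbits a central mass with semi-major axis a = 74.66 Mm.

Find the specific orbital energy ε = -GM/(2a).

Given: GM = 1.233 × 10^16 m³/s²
a = 74.66 Mm = 7.466 × 10^7 m
GM = 1.233 × 10^16 m³/s²
2a = 1.4932 × 10^8 m
ε = −GM/(2a) = -8.25743 × 10^7 J/kg ≈ -82.57 MJ/kg

Final answer: -82.57 MJ/kg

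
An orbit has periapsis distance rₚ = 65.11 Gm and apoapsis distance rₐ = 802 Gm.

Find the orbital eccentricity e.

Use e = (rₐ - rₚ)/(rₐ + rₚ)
rₚ = 65.11 Gm = 6.511 × 10^10 m
rₐ = 802 Gm = 8.02 × 10^11 m
rₐ − rₚ = 7.3689 × 10^11 m
rₐ + rₚ = 8.6711 × 10^11 m
e = (rₐ − rₚ)/(rₐ + rₚ) = 0.849823

Final answer: e = 0.8498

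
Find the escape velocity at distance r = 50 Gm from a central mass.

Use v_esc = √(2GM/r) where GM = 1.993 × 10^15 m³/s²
r = 50 Gm = 5 × 10^10 m
GM = 1.993 × 10^15 m³/s²
2GM/r = 2 × (1.993 × 10^15) / (5 × 10^10) = 79720 m²/s²
v_esc = √(2GM/r) = 282.347 m/s ≈ 282.3 m/s

Final answer: 282.3 m/s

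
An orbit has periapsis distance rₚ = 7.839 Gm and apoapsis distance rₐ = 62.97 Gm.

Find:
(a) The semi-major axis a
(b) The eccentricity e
rₚ = 7.839 Gm = 7.839 × 10^9 m
rₐ = 62.97 Gm = 6.297 × 10^10 m
(a) a = (rₚ + rₐ)/2 = 3.54045 × 10^10 m ≈ 35.4 Gm
(b) e = (rₐ − rₚ)/(rₐ + rₚ) = (5.5131 × 10^10) / (7.0809 × 10^10) = 0.778587

Final answer:
(a) a = 35.4 Gm
(b) e = 0.7786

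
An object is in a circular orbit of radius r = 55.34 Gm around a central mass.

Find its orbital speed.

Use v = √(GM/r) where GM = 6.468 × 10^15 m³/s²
r = 55.34 Gm = 5.534 × 10^10 m
GM = 6.468 × 10^15 m³/s²
GM/r = (6.468 × 10^15) / (5.534 × 10^10) = 116877 m²/s²
v = √(GM/r) = 341.873 m/s ≈ 341.9 m/s

Final answer: 341.9 m/s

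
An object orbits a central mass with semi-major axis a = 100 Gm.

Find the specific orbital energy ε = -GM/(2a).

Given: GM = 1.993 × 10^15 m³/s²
a = 100 Gm = 1 × 10^11 m
GM = 1.993 × 10^15 m³/s²
2a = 2 × 10^11 m
ε = −GM/(2a) = -9965 J/kg ≈ -9.965 kJ/kg

Final answer: -9.965 kJ/kg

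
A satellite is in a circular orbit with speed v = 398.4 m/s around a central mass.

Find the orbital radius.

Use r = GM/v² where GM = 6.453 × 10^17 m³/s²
v = 398.4 m/s
GM = 6.453 × 10^17 m³/s²
v² = 158723 m²/s²
r = GM/v² = (6.453 × 10^17) / 158723 = 4.06558 × 10^12 m ≈ 4.066 Tm

Final answer: 4.066 Tm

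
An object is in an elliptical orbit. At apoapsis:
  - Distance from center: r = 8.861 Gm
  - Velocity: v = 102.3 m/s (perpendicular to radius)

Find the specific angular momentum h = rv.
r = 8.861 Gm = 8.861 × 10^9 m
v = 102.3 m/s
h = rv = 8.861 × 10^9 × 102.3 = 9.0648 × 10^11 m²/s ≈ 9.065 × 10^11 m²/s

Final answer: h = 9.065 × 10^11 m²/s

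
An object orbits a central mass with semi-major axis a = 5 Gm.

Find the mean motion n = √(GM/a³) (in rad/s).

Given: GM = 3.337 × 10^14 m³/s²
a = 5 Gm = 5 × 10^9 m
GM = 3.337 × 10^14 m³/s²
a³ = 1.25 × 10^29 m³
GM/a³ = (3.337 × 10^14) / (1.25 × 10^29) = 2.6696 × 10^-15 s⁻²
n = √(GM/a³) = 5.16682 × 10^-8 rad/s ≈ 5.167 × 10^-8 rad/s

Final answer: n = 5.167 × 10^-8 rad/s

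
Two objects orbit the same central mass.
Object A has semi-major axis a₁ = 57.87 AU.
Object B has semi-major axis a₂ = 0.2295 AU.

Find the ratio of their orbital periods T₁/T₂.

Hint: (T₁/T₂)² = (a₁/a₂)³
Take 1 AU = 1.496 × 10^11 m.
a₁ = 57.87 AU = 8.65735 × 10^12 m
a₂ = 0.2295 AU = 3.43332 × 10^10 m
a₁/a₂ = 252.157
T₁/T₂ = (a₁/a₂)^(3/2) = (252.157)^1.5 = 4004.11

Final answer: T₁/T₂ = 4004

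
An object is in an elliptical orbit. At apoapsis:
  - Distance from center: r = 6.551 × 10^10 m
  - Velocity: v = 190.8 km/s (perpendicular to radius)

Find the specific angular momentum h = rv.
r = 6.551 × 10^10 m
v = 190.8 km/s = 190800 m/s
h = rv = 6.551 × 10^10 × 190800 = 1.24993 × 10^16 m²/s ≈ 1.25 × 10^16 m²/s

Final answer: h = 1.25 × 10^16 m²/s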